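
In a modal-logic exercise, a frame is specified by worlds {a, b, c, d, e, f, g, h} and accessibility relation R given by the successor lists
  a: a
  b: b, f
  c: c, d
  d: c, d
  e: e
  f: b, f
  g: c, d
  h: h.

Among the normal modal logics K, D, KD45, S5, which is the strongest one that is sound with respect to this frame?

Serial (axiom D): yes — every world has a successor (e.g. a R a).
Euclidean (axiom 5): yes — any two successors of a common world are R-related.
Transitive (axiom 4): yes — every two-step R-path is closed by a direct edge.
Reflexive (axiom T): no — g is not related to itself.
So F validates K, D, KD45; S5 would additionally require R to be reflexive. The strongest is KD45.

KD45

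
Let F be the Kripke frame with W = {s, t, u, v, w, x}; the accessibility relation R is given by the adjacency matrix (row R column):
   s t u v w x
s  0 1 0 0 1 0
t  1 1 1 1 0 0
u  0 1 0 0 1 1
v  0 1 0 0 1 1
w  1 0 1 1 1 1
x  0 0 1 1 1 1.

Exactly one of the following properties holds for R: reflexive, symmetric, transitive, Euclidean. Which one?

symmetric

Reflexive: no — s is not related to itself.
Symmetric: yes — every pair in R has its reverse in R.
Transitive: no — s R t and t R u, but not s R u.
Euclidean: no — s R t and s R w, but not t R w.
Only symmetric holds.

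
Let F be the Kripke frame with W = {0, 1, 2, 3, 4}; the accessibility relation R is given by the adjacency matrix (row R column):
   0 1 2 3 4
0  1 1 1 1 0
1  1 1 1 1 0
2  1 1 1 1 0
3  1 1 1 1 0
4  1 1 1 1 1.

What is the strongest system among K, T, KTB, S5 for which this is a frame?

Reflexive (axiom T): yes — every world is R-related to itself.
Symmetric (axiom B): no — 4 R 0 but not 0 R 4.
Euclidean (axiom 5): no — 4 R 0 and 4 R 4, but not 0 R 4.
So F validates K, T; KTB would additionally require R to be symmetric. The strongest is T.

T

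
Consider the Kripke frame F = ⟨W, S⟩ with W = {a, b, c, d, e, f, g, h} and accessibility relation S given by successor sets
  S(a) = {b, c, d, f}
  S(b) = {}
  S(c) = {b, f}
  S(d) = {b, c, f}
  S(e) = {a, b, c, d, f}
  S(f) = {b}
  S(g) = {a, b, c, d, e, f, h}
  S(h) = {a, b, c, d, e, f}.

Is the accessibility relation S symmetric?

No

Symmetric: no — a S b but not b S a.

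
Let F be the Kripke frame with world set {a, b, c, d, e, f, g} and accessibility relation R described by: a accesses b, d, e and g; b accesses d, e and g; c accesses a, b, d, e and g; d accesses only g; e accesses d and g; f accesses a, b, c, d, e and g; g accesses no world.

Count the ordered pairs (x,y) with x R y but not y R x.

21

Enumerating: (a,b), (a,d), (a,e), (a,g), (b,d), (b,e), (b,g), (c,a), (c,b), (c,d), (c,e), (c,g), … and 9 more.
Total: 21.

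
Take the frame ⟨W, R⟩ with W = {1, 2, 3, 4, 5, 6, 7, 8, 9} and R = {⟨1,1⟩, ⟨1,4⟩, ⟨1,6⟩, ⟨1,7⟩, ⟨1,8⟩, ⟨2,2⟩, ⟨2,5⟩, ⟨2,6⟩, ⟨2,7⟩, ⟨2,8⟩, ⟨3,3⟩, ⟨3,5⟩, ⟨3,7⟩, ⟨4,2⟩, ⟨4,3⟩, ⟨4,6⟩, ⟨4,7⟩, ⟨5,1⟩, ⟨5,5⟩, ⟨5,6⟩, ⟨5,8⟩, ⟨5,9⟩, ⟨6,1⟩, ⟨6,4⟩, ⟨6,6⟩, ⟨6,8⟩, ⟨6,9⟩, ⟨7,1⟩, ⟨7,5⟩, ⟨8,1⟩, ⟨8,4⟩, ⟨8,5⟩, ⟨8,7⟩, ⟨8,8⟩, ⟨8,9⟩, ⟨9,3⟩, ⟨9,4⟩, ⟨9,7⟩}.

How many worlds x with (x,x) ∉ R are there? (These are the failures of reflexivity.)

Enumerating: 4, 7, 9.

3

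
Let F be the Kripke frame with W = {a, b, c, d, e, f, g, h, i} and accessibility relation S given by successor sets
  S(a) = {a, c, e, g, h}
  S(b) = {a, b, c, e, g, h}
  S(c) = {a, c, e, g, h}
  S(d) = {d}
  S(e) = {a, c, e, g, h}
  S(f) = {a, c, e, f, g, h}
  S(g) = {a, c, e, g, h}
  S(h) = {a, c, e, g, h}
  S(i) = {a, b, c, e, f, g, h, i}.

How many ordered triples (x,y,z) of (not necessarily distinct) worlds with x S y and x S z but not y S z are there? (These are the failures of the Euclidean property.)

Enumerating: (b,a,b), (b,c,b), (b,e,b), (b,g,b), (b,h,b), (f,a,f), (f,c,f), (f,e,f), (f,g,f), (f,h,f), (i,a,b), (i,a,f), … and 17 more.
Total: 29.

29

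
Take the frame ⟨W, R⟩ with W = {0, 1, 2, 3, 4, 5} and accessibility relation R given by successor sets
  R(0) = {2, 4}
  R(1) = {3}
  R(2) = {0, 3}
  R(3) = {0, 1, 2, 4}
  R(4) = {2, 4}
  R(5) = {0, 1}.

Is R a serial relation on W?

Yes

Serial: yes — every world has a successor (e.g. 0 R 2).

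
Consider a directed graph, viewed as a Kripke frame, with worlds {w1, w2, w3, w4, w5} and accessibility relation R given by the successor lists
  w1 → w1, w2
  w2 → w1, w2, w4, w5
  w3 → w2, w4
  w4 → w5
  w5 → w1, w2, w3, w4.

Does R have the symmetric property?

No

Symmetric: no — w2 R w4 but not w4 R w2.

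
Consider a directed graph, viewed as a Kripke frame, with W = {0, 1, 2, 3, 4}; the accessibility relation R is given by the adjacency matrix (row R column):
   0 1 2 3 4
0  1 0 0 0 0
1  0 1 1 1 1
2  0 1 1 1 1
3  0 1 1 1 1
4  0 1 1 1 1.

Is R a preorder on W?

Reflexive: yes — every world is R-related to itself.
Transitive: yes — every two-step R-path is closed by a direct edge.
So R is a preorder.

Yes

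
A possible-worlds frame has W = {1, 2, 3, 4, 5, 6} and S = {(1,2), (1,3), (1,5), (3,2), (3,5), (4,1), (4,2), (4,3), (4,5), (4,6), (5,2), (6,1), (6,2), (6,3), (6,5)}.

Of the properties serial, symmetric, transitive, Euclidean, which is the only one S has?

transitive

Serial: no — 2 has no S-successor.
Symmetric: no — 1 S 2 but not 2 S 1.
Transitive: yes — every two-step S-path is closed by a direct edge.
Euclidean: no — 1 S 2 and 1 S 3, but not 2 S 3.
Only transitive holds.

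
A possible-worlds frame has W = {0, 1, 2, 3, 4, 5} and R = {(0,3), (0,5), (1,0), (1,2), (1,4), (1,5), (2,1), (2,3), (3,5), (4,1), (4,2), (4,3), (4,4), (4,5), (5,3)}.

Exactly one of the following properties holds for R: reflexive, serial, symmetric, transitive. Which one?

Reflexive: no — 0 is not related to itself.
Serial: yes — every world has a successor (e.g. 0 R 3).
Symmetric: no — 0 R 3 but not 3 R 0.
Transitive: no — 1 R 0 and 0 R 3, but not 1 R 3.
Only serial holds.

serial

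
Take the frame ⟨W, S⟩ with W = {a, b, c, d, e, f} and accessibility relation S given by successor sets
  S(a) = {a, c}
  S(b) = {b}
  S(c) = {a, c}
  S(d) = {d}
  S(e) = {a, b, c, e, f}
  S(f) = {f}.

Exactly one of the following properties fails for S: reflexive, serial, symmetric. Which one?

symmetric

Reflexive: yes — every world is S-related to itself.
Serial: yes — every world has a successor (e.g. a S a).
Symmetric: no — e S a but not a S e.
Only symmetric fails.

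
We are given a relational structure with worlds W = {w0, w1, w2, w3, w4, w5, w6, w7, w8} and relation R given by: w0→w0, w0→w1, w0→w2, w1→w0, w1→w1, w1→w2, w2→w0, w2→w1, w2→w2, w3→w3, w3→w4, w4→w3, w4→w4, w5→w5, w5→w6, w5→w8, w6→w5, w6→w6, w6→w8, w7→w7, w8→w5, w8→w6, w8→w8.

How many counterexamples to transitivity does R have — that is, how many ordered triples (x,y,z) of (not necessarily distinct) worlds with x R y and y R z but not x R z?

0

R is transitive; there are no such tuples.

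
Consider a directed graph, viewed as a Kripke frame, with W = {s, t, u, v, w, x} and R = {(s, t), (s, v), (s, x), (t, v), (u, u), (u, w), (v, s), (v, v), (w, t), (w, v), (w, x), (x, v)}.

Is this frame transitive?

No

Transitive: no — t R v and v R s, but not t R s.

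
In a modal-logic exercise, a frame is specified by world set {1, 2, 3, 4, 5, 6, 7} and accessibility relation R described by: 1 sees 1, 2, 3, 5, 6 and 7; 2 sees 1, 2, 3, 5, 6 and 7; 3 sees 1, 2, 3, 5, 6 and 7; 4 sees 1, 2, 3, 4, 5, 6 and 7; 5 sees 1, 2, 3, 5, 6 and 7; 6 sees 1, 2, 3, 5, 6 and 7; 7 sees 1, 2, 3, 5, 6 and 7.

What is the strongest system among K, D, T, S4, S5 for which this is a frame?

Serial (axiom D): yes — every world has a successor (e.g. 1 R 1).
Reflexive (axiom T): yes — every world is R-related to itself.
Transitive (axiom 4): yes — every two-step R-path is closed by a direct edge.
Euclidean (axiom 5): no — 4 R 1 and 4 R 4, but not 1 R 4.
So F validates K, D, T, S4; S5 would additionally require R to be Euclidean. The strongest is S4.

S4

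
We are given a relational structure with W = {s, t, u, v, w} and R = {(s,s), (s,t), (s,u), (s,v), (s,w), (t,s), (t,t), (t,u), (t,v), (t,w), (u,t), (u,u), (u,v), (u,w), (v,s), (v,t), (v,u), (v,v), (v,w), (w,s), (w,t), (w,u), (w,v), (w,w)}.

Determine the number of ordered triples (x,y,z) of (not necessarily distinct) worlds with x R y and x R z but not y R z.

Enumerating: (s,u,s), (t,u,s), (v,u,s), (w,u,s).

4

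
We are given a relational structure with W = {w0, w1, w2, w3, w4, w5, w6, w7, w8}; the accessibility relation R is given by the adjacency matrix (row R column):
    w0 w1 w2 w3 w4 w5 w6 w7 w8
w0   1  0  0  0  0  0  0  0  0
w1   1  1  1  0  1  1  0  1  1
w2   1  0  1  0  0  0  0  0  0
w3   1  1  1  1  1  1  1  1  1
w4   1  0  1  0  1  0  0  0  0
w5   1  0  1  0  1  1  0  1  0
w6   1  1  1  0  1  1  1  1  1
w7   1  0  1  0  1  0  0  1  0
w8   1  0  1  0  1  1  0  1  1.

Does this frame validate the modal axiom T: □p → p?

The schema T characterises exactly the reflexive frames.
Reflexive: yes — every world is R-related to itself.

Yes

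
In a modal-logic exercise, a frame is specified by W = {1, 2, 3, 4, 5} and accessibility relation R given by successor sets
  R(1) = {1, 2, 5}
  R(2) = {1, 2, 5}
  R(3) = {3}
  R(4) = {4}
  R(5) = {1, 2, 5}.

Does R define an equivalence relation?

Yes

Reflexive: yes — every world is R-related to itself.
Symmetric: yes — every pair in R has its reverse in R.
Transitive: yes — every two-step R-path is closed by a direct edge.
So R is an equivalence relation.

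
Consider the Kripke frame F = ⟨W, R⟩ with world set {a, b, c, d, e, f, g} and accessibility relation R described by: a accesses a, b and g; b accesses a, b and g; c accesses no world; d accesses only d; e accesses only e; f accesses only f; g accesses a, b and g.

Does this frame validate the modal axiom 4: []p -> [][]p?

By correspondence theory, 4 is valid on a frame iff R is transitive.
Transitive: yes — every two-step R-path is closed by a direct edge.

Yes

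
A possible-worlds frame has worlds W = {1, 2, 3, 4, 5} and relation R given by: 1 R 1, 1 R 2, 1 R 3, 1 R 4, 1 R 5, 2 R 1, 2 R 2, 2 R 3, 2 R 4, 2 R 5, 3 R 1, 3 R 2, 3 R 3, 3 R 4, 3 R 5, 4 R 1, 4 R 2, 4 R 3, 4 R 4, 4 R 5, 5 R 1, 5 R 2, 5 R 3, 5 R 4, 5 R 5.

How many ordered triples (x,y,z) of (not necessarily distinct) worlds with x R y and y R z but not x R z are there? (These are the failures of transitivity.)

0

R is transitive; there are no such tuples.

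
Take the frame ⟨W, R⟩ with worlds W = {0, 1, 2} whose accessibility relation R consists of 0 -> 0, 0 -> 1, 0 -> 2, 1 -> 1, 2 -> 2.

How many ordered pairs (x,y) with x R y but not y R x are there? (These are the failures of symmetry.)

Enumerating: (0,1), (0,2).

2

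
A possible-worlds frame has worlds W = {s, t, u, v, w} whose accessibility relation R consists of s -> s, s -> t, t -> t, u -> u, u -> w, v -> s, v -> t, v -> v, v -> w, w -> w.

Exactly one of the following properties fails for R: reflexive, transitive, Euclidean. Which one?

Euclidean

Reflexive: yes — every world is R-related to itself.
Transitive: yes — every two-step R-path is closed by a direct edge.
Euclidean: no — v R s and v R w, but not s R w.
Only Euclidean fails.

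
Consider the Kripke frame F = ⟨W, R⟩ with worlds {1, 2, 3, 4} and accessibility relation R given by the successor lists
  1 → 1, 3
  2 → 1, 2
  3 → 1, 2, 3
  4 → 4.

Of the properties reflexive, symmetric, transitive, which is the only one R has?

Reflexive: yes — every world is R-related to itself.
Symmetric: no — 2 R 1 but not 1 R 2.
Transitive: no — 1 R 3 and 3 R 2, but not 1 R 2.
Only reflexive holds.

reflexive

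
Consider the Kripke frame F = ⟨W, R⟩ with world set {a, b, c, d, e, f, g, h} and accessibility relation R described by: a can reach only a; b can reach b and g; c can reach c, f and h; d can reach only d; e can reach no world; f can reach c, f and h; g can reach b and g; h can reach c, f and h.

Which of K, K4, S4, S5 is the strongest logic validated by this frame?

Transitive (axiom 4): yes — every two-step R-path is closed by a direct edge.
Reflexive (axiom T): no — e is not related to itself.
Euclidean (axiom 5): yes — any two successors of a common world are R-related.
So F validates K, K4; S4 would additionally require R to be reflexive. The strongest is K4.

K4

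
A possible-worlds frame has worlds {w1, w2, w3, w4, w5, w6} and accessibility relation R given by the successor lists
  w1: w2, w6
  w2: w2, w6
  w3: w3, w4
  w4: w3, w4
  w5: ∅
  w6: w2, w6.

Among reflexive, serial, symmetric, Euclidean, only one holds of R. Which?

Euclidean

Reflexive: no — w1 is not related to itself.
Serial: no — w5 has no R-successor.
Symmetric: no — w1 R w2 but not w2 R w1.
Euclidean: yes — any two successors of a common world are R-related.
Only Euclidean holds.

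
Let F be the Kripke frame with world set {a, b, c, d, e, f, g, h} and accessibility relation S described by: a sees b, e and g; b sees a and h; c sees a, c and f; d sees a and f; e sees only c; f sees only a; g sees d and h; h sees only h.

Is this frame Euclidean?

No

Euclidean: no — a S b and a S e, but not b S e.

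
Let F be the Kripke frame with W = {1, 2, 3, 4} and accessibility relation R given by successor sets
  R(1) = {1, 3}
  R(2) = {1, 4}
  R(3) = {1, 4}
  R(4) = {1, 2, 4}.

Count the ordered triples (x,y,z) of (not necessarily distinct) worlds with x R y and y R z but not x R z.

6

Enumerating: (1,3,4), (2,1,3), (2,4,2), (3,1,3), (3,4,2), (4,1,3).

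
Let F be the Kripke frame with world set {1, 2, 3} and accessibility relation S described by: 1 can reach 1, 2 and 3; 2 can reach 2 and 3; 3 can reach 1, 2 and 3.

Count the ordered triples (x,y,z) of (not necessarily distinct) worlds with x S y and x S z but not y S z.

2

Enumerating: (1,2,1), (3,2,1).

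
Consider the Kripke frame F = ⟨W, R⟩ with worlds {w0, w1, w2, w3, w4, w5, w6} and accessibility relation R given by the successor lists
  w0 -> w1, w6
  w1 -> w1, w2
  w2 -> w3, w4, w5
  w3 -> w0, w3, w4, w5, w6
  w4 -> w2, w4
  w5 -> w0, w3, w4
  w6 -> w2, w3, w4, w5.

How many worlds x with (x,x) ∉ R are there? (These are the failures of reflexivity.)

Enumerating: w0, w2, w5, w6.

4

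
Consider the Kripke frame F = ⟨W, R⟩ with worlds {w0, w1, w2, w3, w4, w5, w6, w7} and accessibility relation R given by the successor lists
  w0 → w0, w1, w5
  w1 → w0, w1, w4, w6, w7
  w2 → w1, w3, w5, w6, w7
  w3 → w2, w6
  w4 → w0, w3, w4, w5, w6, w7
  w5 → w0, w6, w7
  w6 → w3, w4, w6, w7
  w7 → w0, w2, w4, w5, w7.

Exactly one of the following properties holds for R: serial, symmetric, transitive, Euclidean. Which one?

serial

Serial: yes — every world has a successor (e.g. w0 R w0).
Symmetric: no — w1 R w4 but not w4 R w1.
Transitive: no — w0 R w1 and w1 R w4, but not w0 R w4.
Euclidean: no — w0 R w1 and w0 R w5, but not w1 R w5.
Only serial holds.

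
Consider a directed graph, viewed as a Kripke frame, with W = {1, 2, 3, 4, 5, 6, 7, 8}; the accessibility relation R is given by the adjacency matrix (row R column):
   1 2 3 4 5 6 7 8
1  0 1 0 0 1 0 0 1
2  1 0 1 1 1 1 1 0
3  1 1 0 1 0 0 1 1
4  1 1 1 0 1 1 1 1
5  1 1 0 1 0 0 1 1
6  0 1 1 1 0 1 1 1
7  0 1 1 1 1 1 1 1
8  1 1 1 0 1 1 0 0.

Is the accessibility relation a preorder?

No

Reflexive: no — 1 is not related to itself.
Transitive: no — 1 R 2 and 2 R 3, but not 1 R 3.
So R is not a preorder.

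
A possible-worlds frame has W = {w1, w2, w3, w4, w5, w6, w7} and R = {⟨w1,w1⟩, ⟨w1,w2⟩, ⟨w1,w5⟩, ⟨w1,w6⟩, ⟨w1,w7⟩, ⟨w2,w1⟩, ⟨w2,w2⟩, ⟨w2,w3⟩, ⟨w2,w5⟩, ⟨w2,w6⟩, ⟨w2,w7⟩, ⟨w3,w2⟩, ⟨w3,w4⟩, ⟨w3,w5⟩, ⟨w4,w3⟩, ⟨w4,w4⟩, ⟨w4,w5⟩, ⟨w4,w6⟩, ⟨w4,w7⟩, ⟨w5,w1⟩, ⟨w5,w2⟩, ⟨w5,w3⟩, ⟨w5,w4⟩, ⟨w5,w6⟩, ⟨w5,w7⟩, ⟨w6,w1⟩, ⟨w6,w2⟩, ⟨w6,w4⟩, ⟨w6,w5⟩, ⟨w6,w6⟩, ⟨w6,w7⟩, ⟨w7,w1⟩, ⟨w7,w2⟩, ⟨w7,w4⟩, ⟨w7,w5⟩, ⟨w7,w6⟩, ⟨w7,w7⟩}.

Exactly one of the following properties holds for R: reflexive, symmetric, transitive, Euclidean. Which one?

symmetric

Reflexive: no — w3 is not related to itself.
Symmetric: yes — every pair in R has its reverse in R.
Transitive: no — w1 R w2 and w2 R w3, but not w1 R w3.
Euclidean: no — w2 R w1 and w2 R w3, but not w1 R w3.
Only symmetric holds.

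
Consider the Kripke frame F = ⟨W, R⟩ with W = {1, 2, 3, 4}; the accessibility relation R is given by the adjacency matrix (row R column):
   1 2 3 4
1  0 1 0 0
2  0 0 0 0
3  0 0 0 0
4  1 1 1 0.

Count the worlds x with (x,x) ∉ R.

4

Enumerating: 1, 2, 3, 4.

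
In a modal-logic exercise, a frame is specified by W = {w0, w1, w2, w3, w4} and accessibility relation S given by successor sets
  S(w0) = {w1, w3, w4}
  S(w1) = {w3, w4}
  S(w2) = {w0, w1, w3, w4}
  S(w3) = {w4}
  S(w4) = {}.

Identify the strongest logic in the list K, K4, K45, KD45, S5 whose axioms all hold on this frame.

K4

Transitive (axiom 4): yes — every two-step S-path is closed by a direct edge.
Euclidean (axiom 5): no — w0 S w3 and w0 S w1, but not w3 S w1.
Serial (axiom D): no — w4 has no S-successor.
Reflexive (axiom T): no — w0 is not related to itself.
So F validates K, K4; K45 would additionally require S to be Euclidean. The strongest is K4.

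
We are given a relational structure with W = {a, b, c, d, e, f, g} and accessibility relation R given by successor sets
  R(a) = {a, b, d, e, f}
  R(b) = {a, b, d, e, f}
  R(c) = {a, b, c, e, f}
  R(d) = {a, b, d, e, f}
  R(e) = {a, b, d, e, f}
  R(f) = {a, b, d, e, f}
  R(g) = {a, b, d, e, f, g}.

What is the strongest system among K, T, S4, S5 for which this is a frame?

T

Reflexive (axiom T): yes — every world is R-related to itself.
Transitive (axiom 4): no — c R a and a R d, but not c R d.
Euclidean (axiom 5): no — c R a and c R c, but not a R c.
So F validates K, T; S4 would additionally require R to be transitive. The strongest is T.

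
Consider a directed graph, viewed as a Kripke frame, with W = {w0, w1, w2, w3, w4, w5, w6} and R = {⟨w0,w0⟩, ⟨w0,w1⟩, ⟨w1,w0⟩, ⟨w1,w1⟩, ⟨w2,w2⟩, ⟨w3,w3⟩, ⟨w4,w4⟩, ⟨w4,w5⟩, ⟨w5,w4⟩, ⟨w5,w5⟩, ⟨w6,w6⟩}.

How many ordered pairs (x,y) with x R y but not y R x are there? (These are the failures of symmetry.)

R is symmetric; there are no such tuples.

0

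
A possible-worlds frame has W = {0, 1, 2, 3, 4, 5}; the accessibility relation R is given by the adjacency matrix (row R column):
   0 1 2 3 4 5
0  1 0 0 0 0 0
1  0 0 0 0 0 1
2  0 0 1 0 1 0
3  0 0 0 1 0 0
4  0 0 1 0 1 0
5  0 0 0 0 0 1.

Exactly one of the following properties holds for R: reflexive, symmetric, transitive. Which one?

transitive

Reflexive: no — 1 is not related to itself.
Symmetric: no — 1 R 5 but not 5 R 1.
Transitive: yes — every two-step R-path is closed by a direct edge.
Only transitive holds.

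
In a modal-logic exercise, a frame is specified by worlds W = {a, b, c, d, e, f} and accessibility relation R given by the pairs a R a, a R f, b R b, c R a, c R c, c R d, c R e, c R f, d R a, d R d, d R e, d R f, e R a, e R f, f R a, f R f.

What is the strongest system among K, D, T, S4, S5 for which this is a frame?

Serial (axiom D): yes — every world has a successor (e.g. a R a).
Reflexive (axiom T): no — e is not related to itself.
Transitive (axiom 4): yes — every two-step R-path is closed by a direct edge.
Euclidean (axiom 5): no — c R a and c R d, but not a R d.
So F validates K, D; T would additionally require R to be reflexive. The strongest is D.

D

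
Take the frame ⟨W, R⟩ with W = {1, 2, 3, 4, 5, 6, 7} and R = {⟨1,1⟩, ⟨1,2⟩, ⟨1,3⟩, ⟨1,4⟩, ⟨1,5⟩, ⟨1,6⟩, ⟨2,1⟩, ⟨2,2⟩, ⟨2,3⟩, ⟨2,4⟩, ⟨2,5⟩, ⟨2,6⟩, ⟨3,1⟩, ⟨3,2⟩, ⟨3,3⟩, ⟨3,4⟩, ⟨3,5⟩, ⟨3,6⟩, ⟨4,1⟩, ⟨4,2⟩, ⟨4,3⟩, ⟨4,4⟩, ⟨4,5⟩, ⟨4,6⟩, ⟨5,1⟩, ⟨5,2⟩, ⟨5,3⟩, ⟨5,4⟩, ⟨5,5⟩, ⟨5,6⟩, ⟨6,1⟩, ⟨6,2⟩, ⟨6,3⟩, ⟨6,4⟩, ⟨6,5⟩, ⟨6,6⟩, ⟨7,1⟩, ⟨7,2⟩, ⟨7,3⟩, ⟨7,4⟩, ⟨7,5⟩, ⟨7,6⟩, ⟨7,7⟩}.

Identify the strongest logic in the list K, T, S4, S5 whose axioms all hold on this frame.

S4

Reflexive (axiom T): yes — every world is R-related to itself.
Transitive (axiom 4): yes — every two-step R-path is closed by a direct edge.
Euclidean (axiom 5): no — 7 R 1 and 7 R 7, but not 1 R 7.
So F validates K, T, S4; S5 would additionally require R to be Euclidean. The strongest is S4.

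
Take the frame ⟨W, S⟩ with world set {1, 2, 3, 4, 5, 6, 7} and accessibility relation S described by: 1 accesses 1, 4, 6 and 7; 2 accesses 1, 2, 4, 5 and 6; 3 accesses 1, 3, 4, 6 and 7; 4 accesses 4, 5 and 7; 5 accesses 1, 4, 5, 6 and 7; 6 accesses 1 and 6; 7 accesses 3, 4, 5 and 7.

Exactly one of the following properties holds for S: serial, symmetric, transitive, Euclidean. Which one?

Serial: yes — every world has a successor (e.g. 1 S 1).
Symmetric: no — 1 S 4 but not 4 S 1.
Transitive: no — 1 S 4 and 4 S 5, but not 1 S 5.
Euclidean: no — 1 S 4 and 1 S 6, but not 4 S 6.
Only serial holds.

serial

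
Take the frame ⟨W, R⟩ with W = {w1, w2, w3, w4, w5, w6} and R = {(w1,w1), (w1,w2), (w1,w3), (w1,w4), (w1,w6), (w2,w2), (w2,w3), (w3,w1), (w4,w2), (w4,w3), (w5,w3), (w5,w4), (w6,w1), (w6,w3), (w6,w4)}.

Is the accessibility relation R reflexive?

Reflexive: no — w3 is not related to itself.

No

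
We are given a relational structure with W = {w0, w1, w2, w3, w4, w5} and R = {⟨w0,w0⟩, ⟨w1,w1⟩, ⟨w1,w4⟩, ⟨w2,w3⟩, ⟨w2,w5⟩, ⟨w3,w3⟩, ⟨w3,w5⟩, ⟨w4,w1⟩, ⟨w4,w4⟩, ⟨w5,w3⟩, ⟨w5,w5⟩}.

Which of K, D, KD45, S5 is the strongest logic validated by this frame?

KD45

Serial (axiom D): yes — every world has a successor (e.g. w0 R w0).
Euclidean (axiom 5): yes — any two successors of a common world are R-related.
Transitive (axiom 4): yes — every two-step R-path is closed by a direct edge.
Reflexive (axiom T): no — w2 is not related to itself.
So F validates K, D, KD45; S5 would additionally require R to be reflexive. The strongest is KD45.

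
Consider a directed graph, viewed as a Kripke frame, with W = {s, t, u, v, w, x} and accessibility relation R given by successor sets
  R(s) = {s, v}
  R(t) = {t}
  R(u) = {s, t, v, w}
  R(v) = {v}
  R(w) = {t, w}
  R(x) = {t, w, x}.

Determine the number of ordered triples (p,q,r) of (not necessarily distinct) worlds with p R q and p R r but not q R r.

15

Enumerating: (s,v,s), (u,s,t), (u,s,w), (u,t,s), (u,t,v), (u,t,w), (u,v,s), (u,v,t), (u,v,w), (u,w,s), (u,w,v), (w,t,w), (x,t,w), (x,t,x), (x,w,x).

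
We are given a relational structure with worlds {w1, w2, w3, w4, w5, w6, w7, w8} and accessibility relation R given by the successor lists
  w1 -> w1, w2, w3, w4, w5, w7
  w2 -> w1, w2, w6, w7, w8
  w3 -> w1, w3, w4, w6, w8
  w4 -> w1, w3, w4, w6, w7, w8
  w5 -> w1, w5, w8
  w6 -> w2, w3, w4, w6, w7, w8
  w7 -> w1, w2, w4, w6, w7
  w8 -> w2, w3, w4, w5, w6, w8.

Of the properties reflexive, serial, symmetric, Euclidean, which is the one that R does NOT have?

Reflexive: yes — every world is R-related to itself.
Serial: yes — every world has a successor (e.g. w1 R w1).
Symmetric: yes — every pair in R has its reverse in R.
Euclidean: no — w1 R w2 and w1 R w3, but not w2 R w3.
Only Euclidean fails.

Euclidean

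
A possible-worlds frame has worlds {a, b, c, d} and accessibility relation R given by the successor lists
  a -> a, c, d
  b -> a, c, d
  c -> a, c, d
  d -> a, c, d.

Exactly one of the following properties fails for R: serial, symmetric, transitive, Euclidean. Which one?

symmetric

Serial: yes — every world has a successor (e.g. a R a).
Symmetric: no — b R a but not a R b.
Transitive: yes — every two-step R-path is closed by a direct edge.
Euclidean: yes — any two successors of a common world are R-related.
Only symmetric fails.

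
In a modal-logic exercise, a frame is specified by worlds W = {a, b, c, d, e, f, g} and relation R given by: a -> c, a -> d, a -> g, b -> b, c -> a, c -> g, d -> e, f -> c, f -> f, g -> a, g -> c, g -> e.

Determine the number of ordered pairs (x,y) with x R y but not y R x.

Enumerating: (a,d), (d,e), (f,c), (g,e).

4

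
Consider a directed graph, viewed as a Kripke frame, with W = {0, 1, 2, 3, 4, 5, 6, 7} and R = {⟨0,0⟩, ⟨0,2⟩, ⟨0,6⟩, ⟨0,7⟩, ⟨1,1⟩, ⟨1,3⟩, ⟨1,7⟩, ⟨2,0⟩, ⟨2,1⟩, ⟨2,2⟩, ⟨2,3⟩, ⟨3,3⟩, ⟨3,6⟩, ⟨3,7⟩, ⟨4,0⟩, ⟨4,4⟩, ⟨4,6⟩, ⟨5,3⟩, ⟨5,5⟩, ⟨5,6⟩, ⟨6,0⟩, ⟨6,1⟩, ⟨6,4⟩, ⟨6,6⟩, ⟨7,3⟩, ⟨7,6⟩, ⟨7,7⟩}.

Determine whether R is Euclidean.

No

Euclidean: no — 0 R 2 and 0 R 6, but not 2 R 6.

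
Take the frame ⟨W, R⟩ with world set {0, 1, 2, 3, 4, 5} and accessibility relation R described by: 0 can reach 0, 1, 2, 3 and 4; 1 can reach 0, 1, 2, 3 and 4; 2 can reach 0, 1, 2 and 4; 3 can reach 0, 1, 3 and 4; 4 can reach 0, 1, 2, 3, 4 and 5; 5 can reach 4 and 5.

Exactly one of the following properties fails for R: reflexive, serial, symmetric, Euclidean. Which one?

Reflexive: yes — every world is R-related to itself.
Serial: yes — every world has a successor (e.g. 0 R 0).
Symmetric: yes — every pair in R has its reverse in R.
Euclidean: no — 0 R 2 and 0 R 3, but not 2 R 3.
Only Euclidean fails.

Euclidean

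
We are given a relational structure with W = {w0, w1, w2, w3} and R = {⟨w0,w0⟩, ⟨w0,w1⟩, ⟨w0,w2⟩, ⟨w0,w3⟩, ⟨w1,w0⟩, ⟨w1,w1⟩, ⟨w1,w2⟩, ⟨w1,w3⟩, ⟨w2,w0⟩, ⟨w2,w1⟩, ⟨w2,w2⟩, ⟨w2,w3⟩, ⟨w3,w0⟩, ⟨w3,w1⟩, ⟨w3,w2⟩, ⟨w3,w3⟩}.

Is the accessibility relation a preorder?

Yes

Reflexive: yes — every world is R-related to itself.
Transitive: yes — every two-step R-path is closed by a direct edge.
So R is a preorder.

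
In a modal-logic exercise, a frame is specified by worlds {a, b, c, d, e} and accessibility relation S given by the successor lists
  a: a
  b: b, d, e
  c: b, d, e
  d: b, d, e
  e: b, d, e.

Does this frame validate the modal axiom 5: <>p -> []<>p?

Yes

Axiom 5 corresponds to the accessibility relation being Euclidean.
Euclidean: yes — any two successors of a common world are S-related.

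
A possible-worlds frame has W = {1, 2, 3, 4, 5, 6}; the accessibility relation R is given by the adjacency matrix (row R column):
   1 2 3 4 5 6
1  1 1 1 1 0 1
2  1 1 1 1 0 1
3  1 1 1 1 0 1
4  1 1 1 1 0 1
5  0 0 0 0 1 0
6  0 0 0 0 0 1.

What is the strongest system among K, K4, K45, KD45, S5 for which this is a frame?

Transitive (axiom 4): yes — every two-step R-path is closed by a direct edge.
Euclidean (axiom 5): no — 1 R 6 and 1 R 2, but not 6 R 2.
Serial (axiom D): yes — every world has a successor (e.g. 1 R 1).
Reflexive (axiom T): yes — every world is R-related to itself.
So F validates K, K4; K45 would additionally require R to be Euclidean. The strongest is K4.

K4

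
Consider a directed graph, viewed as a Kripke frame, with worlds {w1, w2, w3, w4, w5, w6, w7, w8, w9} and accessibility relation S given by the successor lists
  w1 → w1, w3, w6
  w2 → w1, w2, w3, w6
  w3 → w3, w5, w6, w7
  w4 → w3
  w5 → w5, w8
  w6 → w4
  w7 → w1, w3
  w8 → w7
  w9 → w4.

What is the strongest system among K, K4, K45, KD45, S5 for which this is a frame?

Transitive (axiom 4): no — w1 S w3 and w3 S w5, but not w1 S w5.
Euclidean (axiom 5): no — w1 S w6 and w1 S w3, but not w6 S w3.
Serial (axiom D): yes — every world has a successor (e.g. w1 S w1).
Reflexive (axiom T): no — w4 is not related to itself.
So F validates K; K4 would additionally require S to be transitive. The strongest is K.

K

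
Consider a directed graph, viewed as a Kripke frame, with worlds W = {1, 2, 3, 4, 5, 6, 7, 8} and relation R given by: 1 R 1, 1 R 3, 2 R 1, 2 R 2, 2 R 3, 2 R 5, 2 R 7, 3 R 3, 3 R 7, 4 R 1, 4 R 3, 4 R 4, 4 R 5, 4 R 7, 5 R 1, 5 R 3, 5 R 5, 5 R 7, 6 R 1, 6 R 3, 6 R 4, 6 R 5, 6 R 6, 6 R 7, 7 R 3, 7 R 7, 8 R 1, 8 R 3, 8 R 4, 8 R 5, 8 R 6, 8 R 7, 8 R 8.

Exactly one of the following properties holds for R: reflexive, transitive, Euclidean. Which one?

reflexive

Reflexive: yes — every world is R-related to itself.
Transitive: no — 1 R 3 and 3 R 7, but not 1 R 7.
Euclidean: no — 2 R 1 and 2 R 5, but not 1 R 5.
Only reflexive holds.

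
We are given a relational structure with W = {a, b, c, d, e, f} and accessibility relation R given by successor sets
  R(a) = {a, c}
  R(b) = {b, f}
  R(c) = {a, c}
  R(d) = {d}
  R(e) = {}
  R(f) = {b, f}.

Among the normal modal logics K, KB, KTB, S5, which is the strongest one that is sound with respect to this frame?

KB

Symmetric (axiom B): yes — every pair in R has its reverse in R.
Reflexive (axiom T): no — e is not related to itself.
Euclidean (axiom 5): yes — any two successors of a common world are R-related.
So F validates K, KB; KTB would additionally require R to be reflexive. The strongest is KB.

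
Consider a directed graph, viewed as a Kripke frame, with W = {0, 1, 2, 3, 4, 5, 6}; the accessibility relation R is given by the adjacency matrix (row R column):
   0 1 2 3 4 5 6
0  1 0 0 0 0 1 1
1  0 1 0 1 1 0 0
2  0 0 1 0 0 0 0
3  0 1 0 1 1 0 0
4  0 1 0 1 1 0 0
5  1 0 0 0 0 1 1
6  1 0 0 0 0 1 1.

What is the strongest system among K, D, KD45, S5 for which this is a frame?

Serial (axiom D): yes — every world has a successor (e.g. 0 R 0).
Euclidean (axiom 5): yes — any two successors of a common world are R-related.
Transitive (axiom 4): yes — every two-step R-path is closed by a direct edge.
Reflexive (axiom T): yes — every world is R-related to itself.
So F validates K, D, KD45, S5. The strongest is S5.

S5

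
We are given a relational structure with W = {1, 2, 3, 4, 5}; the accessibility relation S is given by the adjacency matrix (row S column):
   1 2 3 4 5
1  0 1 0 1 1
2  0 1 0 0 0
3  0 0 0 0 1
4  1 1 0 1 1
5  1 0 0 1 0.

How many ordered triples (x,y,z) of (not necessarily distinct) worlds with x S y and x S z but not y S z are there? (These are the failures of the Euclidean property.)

Enumerating: (1,2,4), (1,2,5), (1,5,2), (1,5,5), (3,5,5), (4,1,1), (4,2,1), (4,2,4), (4,2,5), (4,5,2), (4,5,5), (5,1,1).

12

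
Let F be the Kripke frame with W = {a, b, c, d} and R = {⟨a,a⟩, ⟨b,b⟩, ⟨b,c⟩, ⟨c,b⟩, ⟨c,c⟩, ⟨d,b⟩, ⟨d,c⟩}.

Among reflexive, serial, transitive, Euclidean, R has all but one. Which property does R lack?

reflexive

Reflexive: no — d is not related to itself.
Serial: yes — every world has a successor (e.g. a R a).
Transitive: yes — every two-step R-path is closed by a direct edge.
Euclidean: yes — any two successors of a common world are R-related.
Only reflexive fails.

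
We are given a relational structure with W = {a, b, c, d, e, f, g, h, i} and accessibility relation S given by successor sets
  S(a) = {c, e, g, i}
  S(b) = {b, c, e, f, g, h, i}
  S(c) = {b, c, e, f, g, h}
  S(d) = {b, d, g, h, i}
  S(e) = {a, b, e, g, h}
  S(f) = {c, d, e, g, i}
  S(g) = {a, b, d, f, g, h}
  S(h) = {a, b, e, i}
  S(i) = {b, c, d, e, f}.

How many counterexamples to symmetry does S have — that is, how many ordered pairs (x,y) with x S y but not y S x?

16

Enumerating: (a,c), (a,i), (b,f), (c,e), (c,g), (c,h), (d,b), (d,h), (e,g), (f,d), (f,e), (g,h), (h,a), (h,i), (i,c), (i,e).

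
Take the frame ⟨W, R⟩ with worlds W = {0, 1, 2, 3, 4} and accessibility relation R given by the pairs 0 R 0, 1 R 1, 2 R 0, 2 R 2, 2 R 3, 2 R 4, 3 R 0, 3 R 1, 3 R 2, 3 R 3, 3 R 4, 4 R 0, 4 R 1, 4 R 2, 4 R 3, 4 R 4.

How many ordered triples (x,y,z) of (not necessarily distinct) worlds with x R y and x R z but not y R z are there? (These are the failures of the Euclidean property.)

21

Enumerating: (2,0,2), (2,0,3), (2,0,4), (3,0,1), (3,0,2), (3,0,3), (3,0,4), (3,1,0), (3,1,2), (3,1,3), (3,1,4), (3,2,1), … and 9 more.
Total: 21.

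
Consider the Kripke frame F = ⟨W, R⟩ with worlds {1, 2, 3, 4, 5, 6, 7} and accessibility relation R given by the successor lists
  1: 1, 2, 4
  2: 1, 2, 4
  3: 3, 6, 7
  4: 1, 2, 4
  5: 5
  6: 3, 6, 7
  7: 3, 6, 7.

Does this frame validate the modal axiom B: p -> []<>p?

By correspondence theory, B is valid on a frame iff R is symmetric.
Symmetric: yes — every pair in R has its reverse in R.

Yes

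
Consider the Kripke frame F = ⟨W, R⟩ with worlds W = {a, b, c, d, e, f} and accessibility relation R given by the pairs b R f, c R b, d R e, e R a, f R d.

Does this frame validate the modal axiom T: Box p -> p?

No

By correspondence theory, T is valid on a frame iff R is reflexive.
Reflexive: no — a is not related to itself.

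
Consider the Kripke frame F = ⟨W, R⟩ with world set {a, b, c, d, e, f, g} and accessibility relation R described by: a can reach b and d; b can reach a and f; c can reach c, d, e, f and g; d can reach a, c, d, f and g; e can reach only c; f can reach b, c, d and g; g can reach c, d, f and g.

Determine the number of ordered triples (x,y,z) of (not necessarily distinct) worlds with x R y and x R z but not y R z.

31

Enumerating: (a,b,b), (a,b,d), (a,d,b), (b,a,a), (b,a,f), (b,f,a), (b,f,f), (c,d,e), (c,e,d), (c,e,e), (c,e,f), (c,e,g), … and 19 more.
Total: 31.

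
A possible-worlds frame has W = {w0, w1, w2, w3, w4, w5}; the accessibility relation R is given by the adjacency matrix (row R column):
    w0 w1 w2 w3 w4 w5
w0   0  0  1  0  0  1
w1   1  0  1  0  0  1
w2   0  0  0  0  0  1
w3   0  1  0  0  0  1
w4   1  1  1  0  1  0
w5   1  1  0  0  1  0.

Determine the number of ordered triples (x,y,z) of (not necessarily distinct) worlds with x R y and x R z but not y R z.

25

Enumerating: (w0,w2,w2), (w0,w5,w2), (w0,w5,w5), (w1,w0,w0), (w1,w2,w0), (w1,w2,w2), (w1,w5,w2), (w1,w5,w5), (w2,w5,w5), (w3,w1,w1), (w3,w5,w5), (w4,w0,w0), … and 13 more.
Total: 25.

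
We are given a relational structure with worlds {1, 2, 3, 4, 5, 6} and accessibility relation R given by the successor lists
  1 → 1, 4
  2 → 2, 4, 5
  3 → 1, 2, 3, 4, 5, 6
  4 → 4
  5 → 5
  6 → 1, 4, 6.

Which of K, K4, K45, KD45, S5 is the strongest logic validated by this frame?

K4

Transitive (axiom 4): yes — every two-step R-path is closed by a direct edge.
Euclidean (axiom 5): no — 2 R 4 and 2 R 5, but not 4 R 5.
Serial (axiom D): yes — every world has a successor (e.g. 1 R 1).
Reflexive (axiom T): yes — every world is R-related to itself.
So F validates K, K4; K45 would additionally require R to be Euclidean. The strongest is K4.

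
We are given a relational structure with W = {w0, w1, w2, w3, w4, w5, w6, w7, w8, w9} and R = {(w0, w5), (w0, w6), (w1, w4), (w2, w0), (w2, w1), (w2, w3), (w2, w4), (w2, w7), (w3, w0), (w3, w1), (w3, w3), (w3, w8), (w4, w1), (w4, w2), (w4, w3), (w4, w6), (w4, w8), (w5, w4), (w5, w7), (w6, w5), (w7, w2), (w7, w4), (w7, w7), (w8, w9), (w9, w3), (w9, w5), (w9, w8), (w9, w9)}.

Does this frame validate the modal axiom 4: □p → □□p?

No

The schema 4 characterises exactly the transitive frames.
Transitive: no — w0 R w5 and w5 R w4, but not w0 R w4.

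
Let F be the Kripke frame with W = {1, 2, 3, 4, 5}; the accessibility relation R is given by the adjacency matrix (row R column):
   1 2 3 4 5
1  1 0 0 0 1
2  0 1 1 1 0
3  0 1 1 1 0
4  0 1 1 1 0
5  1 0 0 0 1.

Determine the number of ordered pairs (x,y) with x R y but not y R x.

R is symmetric; there are no such tuples.

0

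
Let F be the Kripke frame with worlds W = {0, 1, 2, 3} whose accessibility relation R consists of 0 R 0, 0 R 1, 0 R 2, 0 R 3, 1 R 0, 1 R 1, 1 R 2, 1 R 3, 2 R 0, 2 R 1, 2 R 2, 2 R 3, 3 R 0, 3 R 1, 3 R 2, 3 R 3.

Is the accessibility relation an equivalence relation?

Reflexive: yes — every world is R-related to itself.
Symmetric: yes — every pair in R has its reverse in R.
Transitive: yes — every two-step R-path is closed by a direct edge.
So R is an equivalence relation.

Yes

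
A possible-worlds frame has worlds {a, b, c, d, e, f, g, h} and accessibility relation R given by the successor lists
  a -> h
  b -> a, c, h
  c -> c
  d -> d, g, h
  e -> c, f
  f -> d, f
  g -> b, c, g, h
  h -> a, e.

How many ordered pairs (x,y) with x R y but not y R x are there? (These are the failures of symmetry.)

Enumerating: (b,a), (b,c), (b,h), (d,g), (d,h), (e,c), (e,f), (f,d), (g,b), (g,c), (g,h), (h,e).

12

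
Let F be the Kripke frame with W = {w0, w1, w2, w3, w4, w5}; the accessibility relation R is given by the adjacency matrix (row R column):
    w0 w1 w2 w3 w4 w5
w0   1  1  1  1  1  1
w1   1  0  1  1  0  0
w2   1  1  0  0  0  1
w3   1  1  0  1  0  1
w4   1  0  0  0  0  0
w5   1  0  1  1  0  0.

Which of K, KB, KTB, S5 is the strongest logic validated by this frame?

KB

Symmetric (axiom B): yes — every pair in R has its reverse in R.
Reflexive (axiom T): no — w1 is not related to itself.
Euclidean (axiom 5): no — w0 R w1 and w0 R w4, but not w1 R w4.
So F validates K, KB; KTB would additionally require R to be reflexive. The strongest is KB.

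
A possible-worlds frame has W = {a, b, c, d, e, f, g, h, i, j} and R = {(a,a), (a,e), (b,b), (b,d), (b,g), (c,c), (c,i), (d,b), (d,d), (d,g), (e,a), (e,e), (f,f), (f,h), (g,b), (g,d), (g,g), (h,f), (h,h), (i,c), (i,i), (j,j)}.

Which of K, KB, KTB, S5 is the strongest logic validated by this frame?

S5

Symmetric (axiom B): yes — every pair in R has its reverse in R.
Reflexive (axiom T): yes — every world is R-related to itself.
Euclidean (axiom 5): yes — any two successors of a common world are R-related.
So F validates K, KB, KTB, S5. The strongest is S5.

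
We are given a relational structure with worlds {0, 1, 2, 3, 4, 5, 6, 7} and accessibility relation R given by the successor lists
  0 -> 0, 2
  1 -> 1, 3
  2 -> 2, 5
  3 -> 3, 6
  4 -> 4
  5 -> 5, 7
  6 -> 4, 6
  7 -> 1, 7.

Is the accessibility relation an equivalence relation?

No

Reflexive: yes — every world is R-related to itself.
Symmetric: no — 0 R 2 but not 2 R 0.
Transitive: no — 0 R 2 and 2 R 5, but not 0 R 5.
So R is not an equivalence relation.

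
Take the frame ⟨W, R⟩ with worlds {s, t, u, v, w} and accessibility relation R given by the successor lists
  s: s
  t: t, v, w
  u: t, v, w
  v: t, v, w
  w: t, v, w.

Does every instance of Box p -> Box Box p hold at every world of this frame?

The schema 4 characterises exactly the transitive frames.
Transitive: yes — every two-step R-path is closed by a direct edge.

Yes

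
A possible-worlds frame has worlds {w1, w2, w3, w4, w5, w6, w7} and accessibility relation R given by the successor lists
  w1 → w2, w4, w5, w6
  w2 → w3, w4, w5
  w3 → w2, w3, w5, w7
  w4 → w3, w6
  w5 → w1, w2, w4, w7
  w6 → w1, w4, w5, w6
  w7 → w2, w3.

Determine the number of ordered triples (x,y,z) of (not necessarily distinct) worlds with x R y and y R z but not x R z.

35

Enumerating: (w1,w2,w3), (w1,w4,w3), (w1,w5,w1), (w1,w5,w7), (w1,w6,w1), (w2,w3,w2), (w2,w3,w7), (w2,w4,w6), (w2,w5,w1), (w2,w5,w2), (w2,w5,w7), (w3,w2,w4), … and 23 more.
Total: 35.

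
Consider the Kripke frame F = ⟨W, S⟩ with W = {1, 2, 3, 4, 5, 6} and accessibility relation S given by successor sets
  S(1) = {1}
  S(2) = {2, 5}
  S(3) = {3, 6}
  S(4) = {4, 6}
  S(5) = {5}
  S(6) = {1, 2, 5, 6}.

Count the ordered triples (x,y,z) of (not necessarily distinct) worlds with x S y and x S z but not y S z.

11

Enumerating: (2,5,2), (3,6,3), (4,6,4), (6,1,2), (6,1,5), (6,1,6), (6,2,1), (6,2,6), (6,5,1), (6,5,2), (6,5,6).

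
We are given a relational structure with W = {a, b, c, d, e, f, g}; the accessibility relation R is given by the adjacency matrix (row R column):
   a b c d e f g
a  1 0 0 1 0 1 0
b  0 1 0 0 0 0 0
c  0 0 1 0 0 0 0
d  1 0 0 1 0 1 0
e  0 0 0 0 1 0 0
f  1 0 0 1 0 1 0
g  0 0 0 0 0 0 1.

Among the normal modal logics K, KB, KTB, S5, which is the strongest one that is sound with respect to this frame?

S5

Symmetric (axiom B): yes — every pair in R has its reverse in R.
Reflexive (axiom T): yes — every world is R-related to itself.
Euclidean (axiom 5): yes — any two successors of a common world are R-related.
So F validates K, KB, KTB, S5. The strongest is S5.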